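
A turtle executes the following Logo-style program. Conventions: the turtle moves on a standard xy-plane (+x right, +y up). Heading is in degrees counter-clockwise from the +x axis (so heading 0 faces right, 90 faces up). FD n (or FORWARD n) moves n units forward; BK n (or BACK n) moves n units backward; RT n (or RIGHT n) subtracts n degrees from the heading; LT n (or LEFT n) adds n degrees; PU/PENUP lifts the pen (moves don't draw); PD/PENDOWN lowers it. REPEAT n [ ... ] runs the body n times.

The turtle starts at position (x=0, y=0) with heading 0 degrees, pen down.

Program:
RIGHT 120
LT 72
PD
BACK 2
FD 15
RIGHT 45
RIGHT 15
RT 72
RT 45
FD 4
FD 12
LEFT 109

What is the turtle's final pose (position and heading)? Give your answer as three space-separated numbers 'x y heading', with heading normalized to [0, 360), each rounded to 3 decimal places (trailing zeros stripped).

Answer: -2.615 1.653 244

Derivation:
Executing turtle program step by step:
Start: pos=(0,0), heading=0, pen down
RT 120: heading 0 -> 240
LT 72: heading 240 -> 312
PD: pen down
BK 2: (0,0) -> (-1.338,1.486) [heading=312, draw]
FD 15: (-1.338,1.486) -> (8.699,-9.661) [heading=312, draw]
RT 45: heading 312 -> 267
RT 15: heading 267 -> 252
RT 72: heading 252 -> 180
RT 45: heading 180 -> 135
FD 4: (8.699,-9.661) -> (5.87,-6.832) [heading=135, draw]
FD 12: (5.87,-6.832) -> (-2.615,1.653) [heading=135, draw]
LT 109: heading 135 -> 244
Final: pos=(-2.615,1.653), heading=244, 4 segment(s) drawn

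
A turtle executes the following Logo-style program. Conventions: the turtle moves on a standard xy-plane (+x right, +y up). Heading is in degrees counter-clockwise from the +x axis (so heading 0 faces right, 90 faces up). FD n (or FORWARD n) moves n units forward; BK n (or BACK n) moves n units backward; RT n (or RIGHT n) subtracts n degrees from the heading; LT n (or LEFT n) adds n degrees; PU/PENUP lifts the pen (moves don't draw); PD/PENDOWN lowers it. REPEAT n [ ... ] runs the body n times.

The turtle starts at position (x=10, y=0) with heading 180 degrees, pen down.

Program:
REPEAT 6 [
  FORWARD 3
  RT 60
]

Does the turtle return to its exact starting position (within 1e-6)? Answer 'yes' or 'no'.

Executing turtle program step by step:
Start: pos=(10,0), heading=180, pen down
REPEAT 6 [
  -- iteration 1/6 --
  FD 3: (10,0) -> (7,0) [heading=180, draw]
  RT 60: heading 180 -> 120
  -- iteration 2/6 --
  FD 3: (7,0) -> (5.5,2.598) [heading=120, draw]
  RT 60: heading 120 -> 60
  -- iteration 3/6 --
  FD 3: (5.5,2.598) -> (7,5.196) [heading=60, draw]
  RT 60: heading 60 -> 0
  -- iteration 4/6 --
  FD 3: (7,5.196) -> (10,5.196) [heading=0, draw]
  RT 60: heading 0 -> 300
  -- iteration 5/6 --
  FD 3: (10,5.196) -> (11.5,2.598) [heading=300, draw]
  RT 60: heading 300 -> 240
  -- iteration 6/6 --
  FD 3: (11.5,2.598) -> (10,0) [heading=240, draw]
  RT 60: heading 240 -> 180
]
Final: pos=(10,0), heading=180, 6 segment(s) drawn

Start position: (10, 0)
Final position: (10, 0)
Distance = 0; < 1e-6 -> CLOSED

Answer: yes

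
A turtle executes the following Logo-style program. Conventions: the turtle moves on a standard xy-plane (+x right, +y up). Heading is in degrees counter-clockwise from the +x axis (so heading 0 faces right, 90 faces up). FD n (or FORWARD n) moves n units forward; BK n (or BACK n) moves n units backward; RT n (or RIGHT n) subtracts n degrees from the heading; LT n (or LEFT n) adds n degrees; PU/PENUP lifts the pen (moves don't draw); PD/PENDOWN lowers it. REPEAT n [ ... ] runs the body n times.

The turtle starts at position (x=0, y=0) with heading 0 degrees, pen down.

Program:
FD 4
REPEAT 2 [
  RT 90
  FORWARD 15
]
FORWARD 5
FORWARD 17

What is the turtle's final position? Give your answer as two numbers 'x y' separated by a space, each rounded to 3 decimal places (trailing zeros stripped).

Executing turtle program step by step:
Start: pos=(0,0), heading=0, pen down
FD 4: (0,0) -> (4,0) [heading=0, draw]
REPEAT 2 [
  -- iteration 1/2 --
  RT 90: heading 0 -> 270
  FD 15: (4,0) -> (4,-15) [heading=270, draw]
  -- iteration 2/2 --
  RT 90: heading 270 -> 180
  FD 15: (4,-15) -> (-11,-15) [heading=180, draw]
]
FD 5: (-11,-15) -> (-16,-15) [heading=180, draw]
FD 17: (-16,-15) -> (-33,-15) [heading=180, draw]
Final: pos=(-33,-15), heading=180, 5 segment(s) drawn

Answer: -33 -15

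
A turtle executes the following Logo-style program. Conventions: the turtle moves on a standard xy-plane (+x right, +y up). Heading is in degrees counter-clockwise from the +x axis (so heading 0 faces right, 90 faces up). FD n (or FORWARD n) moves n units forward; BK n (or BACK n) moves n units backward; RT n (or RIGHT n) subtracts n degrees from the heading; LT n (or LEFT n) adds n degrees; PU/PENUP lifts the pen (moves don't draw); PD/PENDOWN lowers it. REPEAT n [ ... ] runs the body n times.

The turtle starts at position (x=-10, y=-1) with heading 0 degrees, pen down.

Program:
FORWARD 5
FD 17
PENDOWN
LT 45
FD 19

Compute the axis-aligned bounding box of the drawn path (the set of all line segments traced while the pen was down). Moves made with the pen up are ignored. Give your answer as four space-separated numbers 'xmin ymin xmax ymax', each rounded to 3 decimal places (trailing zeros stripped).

Executing turtle program step by step:
Start: pos=(-10,-1), heading=0, pen down
FD 5: (-10,-1) -> (-5,-1) [heading=0, draw]
FD 17: (-5,-1) -> (12,-1) [heading=0, draw]
PD: pen down
LT 45: heading 0 -> 45
FD 19: (12,-1) -> (25.435,12.435) [heading=45, draw]
Final: pos=(25.435,12.435), heading=45, 3 segment(s) drawn

Segment endpoints: x in {-10, -5, 12, 25.435}, y in {-1, 12.435}
xmin=-10, ymin=-1, xmax=25.435, ymax=12.435

Answer: -10 -1 25.435 12.435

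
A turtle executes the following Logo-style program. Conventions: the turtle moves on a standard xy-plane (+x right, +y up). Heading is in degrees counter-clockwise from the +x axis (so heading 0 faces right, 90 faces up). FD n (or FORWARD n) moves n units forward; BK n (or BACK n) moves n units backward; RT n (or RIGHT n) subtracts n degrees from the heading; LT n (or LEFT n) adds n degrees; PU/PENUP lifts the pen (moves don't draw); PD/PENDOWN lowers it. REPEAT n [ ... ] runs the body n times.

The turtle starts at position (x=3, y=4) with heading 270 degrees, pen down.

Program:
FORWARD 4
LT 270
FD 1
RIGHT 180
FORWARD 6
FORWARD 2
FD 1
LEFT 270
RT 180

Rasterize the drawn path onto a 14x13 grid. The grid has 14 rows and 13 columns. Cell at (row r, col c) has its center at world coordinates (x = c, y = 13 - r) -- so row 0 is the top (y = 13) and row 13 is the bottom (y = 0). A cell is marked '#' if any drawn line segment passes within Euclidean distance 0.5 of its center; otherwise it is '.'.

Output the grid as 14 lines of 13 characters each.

Segment 0: (3,4) -> (3,0)
Segment 1: (3,0) -> (2,0)
Segment 2: (2,0) -> (8,-0)
Segment 3: (8,-0) -> (10,-0)
Segment 4: (10,-0) -> (11,-0)

Answer: .............
.............
.............
.............
.............
.............
.............
.............
.............
...#.........
...#.........
...#.........
...#.........
..##########.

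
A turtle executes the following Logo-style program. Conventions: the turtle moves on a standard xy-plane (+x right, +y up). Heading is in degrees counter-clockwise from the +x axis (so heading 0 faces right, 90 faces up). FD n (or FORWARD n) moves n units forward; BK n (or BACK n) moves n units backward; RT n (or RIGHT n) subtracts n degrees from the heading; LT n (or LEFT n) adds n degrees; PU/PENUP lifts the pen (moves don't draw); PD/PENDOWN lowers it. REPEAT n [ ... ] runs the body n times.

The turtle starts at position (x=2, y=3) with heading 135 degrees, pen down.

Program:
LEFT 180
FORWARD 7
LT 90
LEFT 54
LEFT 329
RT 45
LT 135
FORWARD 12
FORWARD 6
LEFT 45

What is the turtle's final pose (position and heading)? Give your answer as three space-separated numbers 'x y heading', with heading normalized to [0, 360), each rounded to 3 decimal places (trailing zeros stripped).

Answer: -9.74 4.793 203

Derivation:
Executing turtle program step by step:
Start: pos=(2,3), heading=135, pen down
LT 180: heading 135 -> 315
FD 7: (2,3) -> (6.95,-1.95) [heading=315, draw]
LT 90: heading 315 -> 45
LT 54: heading 45 -> 99
LT 329: heading 99 -> 68
RT 45: heading 68 -> 23
LT 135: heading 23 -> 158
FD 12: (6.95,-1.95) -> (-4.176,2.546) [heading=158, draw]
FD 6: (-4.176,2.546) -> (-9.74,4.793) [heading=158, draw]
LT 45: heading 158 -> 203
Final: pos=(-9.74,4.793), heading=203, 3 segment(s) drawn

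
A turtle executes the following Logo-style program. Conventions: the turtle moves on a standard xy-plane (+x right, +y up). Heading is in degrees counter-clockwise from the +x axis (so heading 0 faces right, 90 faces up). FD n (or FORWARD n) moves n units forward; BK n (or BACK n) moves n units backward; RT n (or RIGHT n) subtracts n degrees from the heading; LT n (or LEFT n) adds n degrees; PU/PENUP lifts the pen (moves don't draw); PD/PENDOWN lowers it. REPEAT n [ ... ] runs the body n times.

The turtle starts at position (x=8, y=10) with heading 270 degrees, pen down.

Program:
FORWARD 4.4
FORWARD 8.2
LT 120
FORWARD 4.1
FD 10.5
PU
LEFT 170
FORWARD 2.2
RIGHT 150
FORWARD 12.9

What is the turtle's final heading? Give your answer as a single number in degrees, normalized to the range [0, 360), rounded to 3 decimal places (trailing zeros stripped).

Answer: 50

Derivation:
Executing turtle program step by step:
Start: pos=(8,10), heading=270, pen down
FD 4.4: (8,10) -> (8,5.6) [heading=270, draw]
FD 8.2: (8,5.6) -> (8,-2.6) [heading=270, draw]
LT 120: heading 270 -> 30
FD 4.1: (8,-2.6) -> (11.551,-0.55) [heading=30, draw]
FD 10.5: (11.551,-0.55) -> (20.644,4.7) [heading=30, draw]
PU: pen up
LT 170: heading 30 -> 200
FD 2.2: (20.644,4.7) -> (18.577,3.948) [heading=200, move]
RT 150: heading 200 -> 50
FD 12.9: (18.577,3.948) -> (26.869,13.83) [heading=50, move]
Final: pos=(26.869,13.83), heading=50, 4 segment(s) drawn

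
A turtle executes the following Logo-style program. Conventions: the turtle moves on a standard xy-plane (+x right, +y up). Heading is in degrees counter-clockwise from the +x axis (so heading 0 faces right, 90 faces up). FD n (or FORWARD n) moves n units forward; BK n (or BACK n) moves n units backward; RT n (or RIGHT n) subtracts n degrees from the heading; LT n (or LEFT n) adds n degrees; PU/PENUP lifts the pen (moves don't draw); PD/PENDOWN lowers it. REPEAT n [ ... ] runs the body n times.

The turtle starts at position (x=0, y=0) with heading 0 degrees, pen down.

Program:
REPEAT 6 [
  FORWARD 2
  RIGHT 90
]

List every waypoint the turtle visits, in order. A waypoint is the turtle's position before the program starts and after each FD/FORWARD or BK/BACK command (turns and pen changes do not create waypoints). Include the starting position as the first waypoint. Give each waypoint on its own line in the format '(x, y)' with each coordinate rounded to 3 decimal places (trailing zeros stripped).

Answer: (0, 0)
(2, 0)
(2, -2)
(0, -2)
(0, 0)
(2, 0)
(2, -2)

Derivation:
Executing turtle program step by step:
Start: pos=(0,0), heading=0, pen down
REPEAT 6 [
  -- iteration 1/6 --
  FD 2: (0,0) -> (2,0) [heading=0, draw]
  RT 90: heading 0 -> 270
  -- iteration 2/6 --
  FD 2: (2,0) -> (2,-2) [heading=270, draw]
  RT 90: heading 270 -> 180
  -- iteration 3/6 --
  FD 2: (2,-2) -> (0,-2) [heading=180, draw]
  RT 90: heading 180 -> 90
  -- iteration 4/6 --
  FD 2: (0,-2) -> (0,0) [heading=90, draw]
  RT 90: heading 90 -> 0
  -- iteration 5/6 --
  FD 2: (0,0) -> (2,0) [heading=0, draw]
  RT 90: heading 0 -> 270
  -- iteration 6/6 --
  FD 2: (2,0) -> (2,-2) [heading=270, draw]
  RT 90: heading 270 -> 180
]
Final: pos=(2,-2), heading=180, 6 segment(s) drawn
Waypoints (7 total):
(0, 0)
(2, 0)
(2, -2)
(0, -2)
(0, 0)
(2, 0)
(2, -2)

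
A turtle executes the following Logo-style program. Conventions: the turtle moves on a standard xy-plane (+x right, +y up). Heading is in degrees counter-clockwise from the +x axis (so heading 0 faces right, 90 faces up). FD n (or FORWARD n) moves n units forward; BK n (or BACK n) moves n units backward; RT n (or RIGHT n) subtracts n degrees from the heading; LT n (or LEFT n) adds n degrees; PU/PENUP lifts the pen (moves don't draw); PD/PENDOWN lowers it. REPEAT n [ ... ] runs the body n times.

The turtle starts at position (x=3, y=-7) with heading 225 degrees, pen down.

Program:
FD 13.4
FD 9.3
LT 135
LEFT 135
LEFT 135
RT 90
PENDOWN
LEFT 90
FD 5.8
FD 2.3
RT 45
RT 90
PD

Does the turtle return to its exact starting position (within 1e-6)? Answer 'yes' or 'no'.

Executing turtle program step by step:
Start: pos=(3,-7), heading=225, pen down
FD 13.4: (3,-7) -> (-6.475,-16.475) [heading=225, draw]
FD 9.3: (-6.475,-16.475) -> (-13.051,-23.051) [heading=225, draw]
LT 135: heading 225 -> 0
LT 135: heading 0 -> 135
LT 135: heading 135 -> 270
RT 90: heading 270 -> 180
PD: pen down
LT 90: heading 180 -> 270
FD 5.8: (-13.051,-23.051) -> (-13.051,-28.851) [heading=270, draw]
FD 2.3: (-13.051,-28.851) -> (-13.051,-31.151) [heading=270, draw]
RT 45: heading 270 -> 225
RT 90: heading 225 -> 135
PD: pen down
Final: pos=(-13.051,-31.151), heading=135, 4 segment(s) drawn

Start position: (3, -7)
Final position: (-13.051, -31.151)
Distance = 28.999; >= 1e-6 -> NOT closed

Answer: no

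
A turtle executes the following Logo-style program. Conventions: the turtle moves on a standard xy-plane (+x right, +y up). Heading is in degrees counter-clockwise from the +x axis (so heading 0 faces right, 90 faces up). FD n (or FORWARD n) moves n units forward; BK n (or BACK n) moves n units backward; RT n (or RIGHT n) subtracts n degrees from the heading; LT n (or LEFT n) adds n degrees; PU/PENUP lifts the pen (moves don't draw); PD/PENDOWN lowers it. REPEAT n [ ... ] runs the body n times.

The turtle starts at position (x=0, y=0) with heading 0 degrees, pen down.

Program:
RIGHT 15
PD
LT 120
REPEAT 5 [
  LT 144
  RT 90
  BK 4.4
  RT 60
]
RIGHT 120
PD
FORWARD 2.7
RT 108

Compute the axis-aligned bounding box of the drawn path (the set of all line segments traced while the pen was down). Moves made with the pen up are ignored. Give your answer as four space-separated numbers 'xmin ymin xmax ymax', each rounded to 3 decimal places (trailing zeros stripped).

Answer: 0 -13.76 20.158 0

Derivation:
Executing turtle program step by step:
Start: pos=(0,0), heading=0, pen down
RT 15: heading 0 -> 345
PD: pen down
LT 120: heading 345 -> 105
REPEAT 5 [
  -- iteration 1/5 --
  LT 144: heading 105 -> 249
  RT 90: heading 249 -> 159
  BK 4.4: (0,0) -> (4.108,-1.577) [heading=159, draw]
  RT 60: heading 159 -> 99
  -- iteration 2/5 --
  LT 144: heading 99 -> 243
  RT 90: heading 243 -> 153
  BK 4.4: (4.108,-1.577) -> (8.028,-3.574) [heading=153, draw]
  RT 60: heading 153 -> 93
  -- iteration 3/5 --
  LT 144: heading 93 -> 237
  RT 90: heading 237 -> 147
  BK 4.4: (8.028,-3.574) -> (11.718,-5.971) [heading=147, draw]
  RT 60: heading 147 -> 87
  -- iteration 4/5 --
  LT 144: heading 87 -> 231
  RT 90: heading 231 -> 141
  BK 4.4: (11.718,-5.971) -> (15.138,-8.74) [heading=141, draw]
  RT 60: heading 141 -> 81
  -- iteration 5/5 --
  LT 144: heading 81 -> 225
  RT 90: heading 225 -> 135
  BK 4.4: (15.138,-8.74) -> (18.249,-11.851) [heading=135, draw]
  RT 60: heading 135 -> 75
]
RT 120: heading 75 -> 315
PD: pen down
FD 2.7: (18.249,-11.851) -> (20.158,-13.76) [heading=315, draw]
RT 108: heading 315 -> 207
Final: pos=(20.158,-13.76), heading=207, 6 segment(s) drawn

Segment endpoints: x in {0, 4.108, 8.028, 11.718, 15.138, 18.249, 20.158}, y in {-13.76, -11.851, -8.74, -5.971, -3.574, -1.577, 0}
xmin=0, ymin=-13.76, xmax=20.158, ymax=0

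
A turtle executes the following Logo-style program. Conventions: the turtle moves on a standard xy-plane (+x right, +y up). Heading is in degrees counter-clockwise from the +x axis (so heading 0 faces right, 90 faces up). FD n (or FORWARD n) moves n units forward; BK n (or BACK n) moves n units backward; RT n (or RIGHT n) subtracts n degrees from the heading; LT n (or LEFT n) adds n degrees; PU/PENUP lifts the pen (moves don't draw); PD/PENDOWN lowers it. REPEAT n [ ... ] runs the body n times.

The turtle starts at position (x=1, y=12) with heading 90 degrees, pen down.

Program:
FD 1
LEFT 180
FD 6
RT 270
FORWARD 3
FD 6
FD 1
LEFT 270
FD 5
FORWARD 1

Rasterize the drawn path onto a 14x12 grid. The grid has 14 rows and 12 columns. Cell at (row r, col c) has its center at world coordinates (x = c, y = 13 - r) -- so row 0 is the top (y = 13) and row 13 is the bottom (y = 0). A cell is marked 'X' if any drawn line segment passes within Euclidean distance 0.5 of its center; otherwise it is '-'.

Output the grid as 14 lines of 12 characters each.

Answer: -X----------
-X----------
-X----------
-X----------
-X----------
-X----------
-XXXXXXXXXXX
-----------X
-----------X
-----------X
-----------X
-----------X
-----------X
------------

Derivation:
Segment 0: (1,12) -> (1,13)
Segment 1: (1,13) -> (1,7)
Segment 2: (1,7) -> (4,7)
Segment 3: (4,7) -> (10,7)
Segment 4: (10,7) -> (11,7)
Segment 5: (11,7) -> (11,2)
Segment 6: (11,2) -> (11,1)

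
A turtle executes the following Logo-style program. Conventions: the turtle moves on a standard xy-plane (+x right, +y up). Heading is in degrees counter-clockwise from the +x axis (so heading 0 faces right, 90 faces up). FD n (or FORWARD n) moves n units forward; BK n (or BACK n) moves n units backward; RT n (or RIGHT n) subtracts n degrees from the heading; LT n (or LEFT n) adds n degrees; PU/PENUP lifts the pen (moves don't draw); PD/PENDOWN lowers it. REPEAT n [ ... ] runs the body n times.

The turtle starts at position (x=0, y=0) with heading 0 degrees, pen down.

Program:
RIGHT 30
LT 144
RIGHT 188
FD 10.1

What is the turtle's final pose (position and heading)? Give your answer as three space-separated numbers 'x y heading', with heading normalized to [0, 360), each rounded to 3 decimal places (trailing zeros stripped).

Executing turtle program step by step:
Start: pos=(0,0), heading=0, pen down
RT 30: heading 0 -> 330
LT 144: heading 330 -> 114
RT 188: heading 114 -> 286
FD 10.1: (0,0) -> (2.784,-9.709) [heading=286, draw]
Final: pos=(2.784,-9.709), heading=286, 1 segment(s) drawn

Answer: 2.784 -9.709 286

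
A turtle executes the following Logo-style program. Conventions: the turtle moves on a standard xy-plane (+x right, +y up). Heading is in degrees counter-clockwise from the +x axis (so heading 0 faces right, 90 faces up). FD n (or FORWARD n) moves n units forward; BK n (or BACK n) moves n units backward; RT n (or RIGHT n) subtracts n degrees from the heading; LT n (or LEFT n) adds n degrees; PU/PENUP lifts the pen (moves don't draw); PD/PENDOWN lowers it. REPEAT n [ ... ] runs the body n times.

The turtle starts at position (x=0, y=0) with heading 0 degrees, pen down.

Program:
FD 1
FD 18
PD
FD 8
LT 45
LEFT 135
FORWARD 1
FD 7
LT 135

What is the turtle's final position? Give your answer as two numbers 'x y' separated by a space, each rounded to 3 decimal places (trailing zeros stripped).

Executing turtle program step by step:
Start: pos=(0,0), heading=0, pen down
FD 1: (0,0) -> (1,0) [heading=0, draw]
FD 18: (1,0) -> (19,0) [heading=0, draw]
PD: pen down
FD 8: (19,0) -> (27,0) [heading=0, draw]
LT 45: heading 0 -> 45
LT 135: heading 45 -> 180
FD 1: (27,0) -> (26,0) [heading=180, draw]
FD 7: (26,0) -> (19,0) [heading=180, draw]
LT 135: heading 180 -> 315
Final: pos=(19,0), heading=315, 5 segment(s) drawn

Answer: 19 0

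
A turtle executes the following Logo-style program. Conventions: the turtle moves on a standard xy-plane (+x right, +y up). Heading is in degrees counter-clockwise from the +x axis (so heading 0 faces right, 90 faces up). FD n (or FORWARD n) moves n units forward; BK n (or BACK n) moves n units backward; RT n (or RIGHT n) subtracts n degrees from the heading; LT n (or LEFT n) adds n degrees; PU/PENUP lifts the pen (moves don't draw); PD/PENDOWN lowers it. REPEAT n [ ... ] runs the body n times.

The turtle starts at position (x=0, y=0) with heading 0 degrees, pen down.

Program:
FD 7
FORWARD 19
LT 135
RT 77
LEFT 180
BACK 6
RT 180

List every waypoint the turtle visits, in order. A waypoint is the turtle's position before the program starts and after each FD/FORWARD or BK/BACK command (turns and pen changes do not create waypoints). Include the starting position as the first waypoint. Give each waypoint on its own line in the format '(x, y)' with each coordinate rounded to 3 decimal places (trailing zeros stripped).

Answer: (0, 0)
(7, 0)
(26, 0)
(29.18, 5.088)

Derivation:
Executing turtle program step by step:
Start: pos=(0,0), heading=0, pen down
FD 7: (0,0) -> (7,0) [heading=0, draw]
FD 19: (7,0) -> (26,0) [heading=0, draw]
LT 135: heading 0 -> 135
RT 77: heading 135 -> 58
LT 180: heading 58 -> 238
BK 6: (26,0) -> (29.18,5.088) [heading=238, draw]
RT 180: heading 238 -> 58
Final: pos=(29.18,5.088), heading=58, 3 segment(s) drawn
Waypoints (4 total):
(0, 0)
(7, 0)
(26, 0)
(29.18, 5.088)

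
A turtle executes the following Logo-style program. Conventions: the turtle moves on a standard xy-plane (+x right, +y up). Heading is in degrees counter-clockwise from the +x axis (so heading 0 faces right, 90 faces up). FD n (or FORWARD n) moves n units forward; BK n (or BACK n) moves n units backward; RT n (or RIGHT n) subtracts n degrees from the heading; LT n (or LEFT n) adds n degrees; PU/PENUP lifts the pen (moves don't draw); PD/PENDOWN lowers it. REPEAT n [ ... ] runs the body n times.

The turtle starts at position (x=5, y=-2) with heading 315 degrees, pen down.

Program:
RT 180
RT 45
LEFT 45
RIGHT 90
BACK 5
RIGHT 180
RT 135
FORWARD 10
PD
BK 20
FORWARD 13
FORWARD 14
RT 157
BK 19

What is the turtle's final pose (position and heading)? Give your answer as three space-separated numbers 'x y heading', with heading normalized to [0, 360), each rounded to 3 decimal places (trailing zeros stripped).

Answer: -5.959 28.954 293

Derivation:
Executing turtle program step by step:
Start: pos=(5,-2), heading=315, pen down
RT 180: heading 315 -> 135
RT 45: heading 135 -> 90
LT 45: heading 90 -> 135
RT 90: heading 135 -> 45
BK 5: (5,-2) -> (1.464,-5.536) [heading=45, draw]
RT 180: heading 45 -> 225
RT 135: heading 225 -> 90
FD 10: (1.464,-5.536) -> (1.464,4.464) [heading=90, draw]
PD: pen down
BK 20: (1.464,4.464) -> (1.464,-15.536) [heading=90, draw]
FD 13: (1.464,-15.536) -> (1.464,-2.536) [heading=90, draw]
FD 14: (1.464,-2.536) -> (1.464,11.464) [heading=90, draw]
RT 157: heading 90 -> 293
BK 19: (1.464,11.464) -> (-5.959,28.954) [heading=293, draw]
Final: pos=(-5.959,28.954), heading=293, 6 segment(s) drawn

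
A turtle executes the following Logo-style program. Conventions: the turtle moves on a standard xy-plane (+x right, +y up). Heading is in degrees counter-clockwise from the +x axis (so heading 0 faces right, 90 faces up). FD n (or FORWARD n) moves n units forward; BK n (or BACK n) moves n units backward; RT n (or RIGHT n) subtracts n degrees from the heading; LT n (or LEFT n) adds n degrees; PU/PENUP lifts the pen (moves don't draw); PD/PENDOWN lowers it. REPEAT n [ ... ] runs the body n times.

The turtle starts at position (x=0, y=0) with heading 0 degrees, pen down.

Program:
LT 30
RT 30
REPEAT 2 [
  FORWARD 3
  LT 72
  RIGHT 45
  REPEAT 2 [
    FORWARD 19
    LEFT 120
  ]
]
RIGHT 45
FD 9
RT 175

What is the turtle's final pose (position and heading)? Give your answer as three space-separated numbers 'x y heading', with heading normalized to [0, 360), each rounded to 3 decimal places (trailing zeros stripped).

Executing turtle program step by step:
Start: pos=(0,0), heading=0, pen down
LT 30: heading 0 -> 30
RT 30: heading 30 -> 0
REPEAT 2 [
  -- iteration 1/2 --
  FD 3: (0,0) -> (3,0) [heading=0, draw]
  LT 72: heading 0 -> 72
  RT 45: heading 72 -> 27
  REPEAT 2 [
    -- iteration 1/2 --
    FD 19: (3,0) -> (19.929,8.626) [heading=27, draw]
    LT 120: heading 27 -> 147
    -- iteration 2/2 --
    FD 19: (19.929,8.626) -> (3.994,18.974) [heading=147, draw]
    LT 120: heading 147 -> 267
  ]
  -- iteration 2/2 --
  FD 3: (3.994,18.974) -> (3.837,15.978) [heading=267, draw]
  LT 72: heading 267 -> 339
  RT 45: heading 339 -> 294
  REPEAT 2 [
    -- iteration 1/2 --
    FD 19: (3.837,15.978) -> (11.565,-1.379) [heading=294, draw]
    LT 120: heading 294 -> 54
    -- iteration 2/2 --
    FD 19: (11.565,-1.379) -> (22.733,13.992) [heading=54, draw]
    LT 120: heading 54 -> 174
  ]
]
RT 45: heading 174 -> 129
FD 9: (22.733,13.992) -> (17.069,20.986) [heading=129, draw]
RT 175: heading 129 -> 314
Final: pos=(17.069,20.986), heading=314, 7 segment(s) drawn

Answer: 17.069 20.986 314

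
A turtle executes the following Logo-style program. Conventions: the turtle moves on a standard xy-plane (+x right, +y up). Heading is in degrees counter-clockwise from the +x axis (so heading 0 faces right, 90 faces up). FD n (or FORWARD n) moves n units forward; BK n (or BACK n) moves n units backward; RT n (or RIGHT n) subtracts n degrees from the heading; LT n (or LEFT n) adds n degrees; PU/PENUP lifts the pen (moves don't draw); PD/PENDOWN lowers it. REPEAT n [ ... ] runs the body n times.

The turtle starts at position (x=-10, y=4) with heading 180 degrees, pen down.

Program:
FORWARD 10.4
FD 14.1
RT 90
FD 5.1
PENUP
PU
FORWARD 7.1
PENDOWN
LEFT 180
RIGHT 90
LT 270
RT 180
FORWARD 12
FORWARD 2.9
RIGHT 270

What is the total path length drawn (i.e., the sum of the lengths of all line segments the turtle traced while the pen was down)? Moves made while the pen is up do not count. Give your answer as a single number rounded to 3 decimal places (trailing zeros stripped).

Answer: 44.5

Derivation:
Executing turtle program step by step:
Start: pos=(-10,4), heading=180, pen down
FD 10.4: (-10,4) -> (-20.4,4) [heading=180, draw]
FD 14.1: (-20.4,4) -> (-34.5,4) [heading=180, draw]
RT 90: heading 180 -> 90
FD 5.1: (-34.5,4) -> (-34.5,9.1) [heading=90, draw]
PU: pen up
PU: pen up
FD 7.1: (-34.5,9.1) -> (-34.5,16.2) [heading=90, move]
PD: pen down
LT 180: heading 90 -> 270
RT 90: heading 270 -> 180
LT 270: heading 180 -> 90
RT 180: heading 90 -> 270
FD 12: (-34.5,16.2) -> (-34.5,4.2) [heading=270, draw]
FD 2.9: (-34.5,4.2) -> (-34.5,1.3) [heading=270, draw]
RT 270: heading 270 -> 0
Final: pos=(-34.5,1.3), heading=0, 5 segment(s) drawn

Segment lengths:
  seg 1: (-10,4) -> (-20.4,4), length = 10.4
  seg 2: (-20.4,4) -> (-34.5,4), length = 14.1
  seg 3: (-34.5,4) -> (-34.5,9.1), length = 5.1
  seg 4: (-34.5,16.2) -> (-34.5,4.2), length = 12
  seg 5: (-34.5,4.2) -> (-34.5,1.3), length = 2.9
Total = 44.5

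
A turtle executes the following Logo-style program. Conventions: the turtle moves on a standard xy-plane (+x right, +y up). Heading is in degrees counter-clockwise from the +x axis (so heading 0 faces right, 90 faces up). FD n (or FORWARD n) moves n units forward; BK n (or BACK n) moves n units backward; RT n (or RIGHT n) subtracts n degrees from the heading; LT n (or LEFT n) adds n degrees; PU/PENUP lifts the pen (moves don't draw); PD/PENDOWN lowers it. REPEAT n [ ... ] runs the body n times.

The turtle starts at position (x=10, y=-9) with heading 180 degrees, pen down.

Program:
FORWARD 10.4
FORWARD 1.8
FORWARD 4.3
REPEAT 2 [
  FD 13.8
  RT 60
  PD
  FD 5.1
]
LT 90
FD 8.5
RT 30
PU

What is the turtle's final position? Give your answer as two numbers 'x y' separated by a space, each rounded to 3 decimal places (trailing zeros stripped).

Executing turtle program step by step:
Start: pos=(10,-9), heading=180, pen down
FD 10.4: (10,-9) -> (-0.4,-9) [heading=180, draw]
FD 1.8: (-0.4,-9) -> (-2.2,-9) [heading=180, draw]
FD 4.3: (-2.2,-9) -> (-6.5,-9) [heading=180, draw]
REPEAT 2 [
  -- iteration 1/2 --
  FD 13.8: (-6.5,-9) -> (-20.3,-9) [heading=180, draw]
  RT 60: heading 180 -> 120
  PD: pen down
  FD 5.1: (-20.3,-9) -> (-22.85,-4.583) [heading=120, draw]
  -- iteration 2/2 --
  FD 13.8: (-22.85,-4.583) -> (-29.75,7.368) [heading=120, draw]
  RT 60: heading 120 -> 60
  PD: pen down
  FD 5.1: (-29.75,7.368) -> (-27.2,11.785) [heading=60, draw]
]
LT 90: heading 60 -> 150
FD 8.5: (-27.2,11.785) -> (-34.561,16.035) [heading=150, draw]
RT 30: heading 150 -> 120
PU: pen up
Final: pos=(-34.561,16.035), heading=120, 8 segment(s) drawn

Answer: -34.561 16.035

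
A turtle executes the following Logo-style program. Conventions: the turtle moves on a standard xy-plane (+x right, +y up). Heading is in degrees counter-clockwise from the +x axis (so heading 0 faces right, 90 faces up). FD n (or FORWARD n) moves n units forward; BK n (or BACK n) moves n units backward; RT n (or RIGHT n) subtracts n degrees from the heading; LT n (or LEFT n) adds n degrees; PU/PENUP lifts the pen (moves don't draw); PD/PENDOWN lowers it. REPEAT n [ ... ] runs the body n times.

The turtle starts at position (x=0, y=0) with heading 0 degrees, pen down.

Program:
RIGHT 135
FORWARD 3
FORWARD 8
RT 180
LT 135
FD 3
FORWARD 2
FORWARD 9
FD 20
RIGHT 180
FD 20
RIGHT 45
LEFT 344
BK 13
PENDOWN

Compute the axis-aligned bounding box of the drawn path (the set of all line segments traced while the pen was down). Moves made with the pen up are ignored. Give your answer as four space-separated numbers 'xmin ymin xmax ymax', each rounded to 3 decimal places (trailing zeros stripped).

Executing turtle program step by step:
Start: pos=(0,0), heading=0, pen down
RT 135: heading 0 -> 225
FD 3: (0,0) -> (-2.121,-2.121) [heading=225, draw]
FD 8: (-2.121,-2.121) -> (-7.778,-7.778) [heading=225, draw]
RT 180: heading 225 -> 45
LT 135: heading 45 -> 180
FD 3: (-7.778,-7.778) -> (-10.778,-7.778) [heading=180, draw]
FD 2: (-10.778,-7.778) -> (-12.778,-7.778) [heading=180, draw]
FD 9: (-12.778,-7.778) -> (-21.778,-7.778) [heading=180, draw]
FD 20: (-21.778,-7.778) -> (-41.778,-7.778) [heading=180, draw]
RT 180: heading 180 -> 0
FD 20: (-41.778,-7.778) -> (-21.778,-7.778) [heading=0, draw]
RT 45: heading 0 -> 315
LT 344: heading 315 -> 299
BK 13: (-21.778,-7.778) -> (-28.081,3.592) [heading=299, draw]
PD: pen down
Final: pos=(-28.081,3.592), heading=299, 8 segment(s) drawn

Segment endpoints: x in {-41.778, -28.081, -21.778, -12.778, -10.778, -7.778, -2.121, 0}, y in {-7.778, -7.778, -7.778, -7.778, -2.121, 0, 3.592}
xmin=-41.778, ymin=-7.778, xmax=0, ymax=3.592

Answer: -41.778 -7.778 0 3.592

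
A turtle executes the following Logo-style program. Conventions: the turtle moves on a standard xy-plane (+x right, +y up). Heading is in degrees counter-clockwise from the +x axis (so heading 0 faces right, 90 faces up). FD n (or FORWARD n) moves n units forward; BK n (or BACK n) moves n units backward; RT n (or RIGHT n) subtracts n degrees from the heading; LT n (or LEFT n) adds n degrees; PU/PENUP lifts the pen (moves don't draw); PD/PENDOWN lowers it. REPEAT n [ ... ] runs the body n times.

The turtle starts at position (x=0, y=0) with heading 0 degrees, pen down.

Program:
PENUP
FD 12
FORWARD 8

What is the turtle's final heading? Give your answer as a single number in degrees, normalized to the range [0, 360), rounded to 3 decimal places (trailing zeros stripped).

Answer: 0

Derivation:
Executing turtle program step by step:
Start: pos=(0,0), heading=0, pen down
PU: pen up
FD 12: (0,0) -> (12,0) [heading=0, move]
FD 8: (12,0) -> (20,0) [heading=0, move]
Final: pos=(20,0), heading=0, 0 segment(s) drawn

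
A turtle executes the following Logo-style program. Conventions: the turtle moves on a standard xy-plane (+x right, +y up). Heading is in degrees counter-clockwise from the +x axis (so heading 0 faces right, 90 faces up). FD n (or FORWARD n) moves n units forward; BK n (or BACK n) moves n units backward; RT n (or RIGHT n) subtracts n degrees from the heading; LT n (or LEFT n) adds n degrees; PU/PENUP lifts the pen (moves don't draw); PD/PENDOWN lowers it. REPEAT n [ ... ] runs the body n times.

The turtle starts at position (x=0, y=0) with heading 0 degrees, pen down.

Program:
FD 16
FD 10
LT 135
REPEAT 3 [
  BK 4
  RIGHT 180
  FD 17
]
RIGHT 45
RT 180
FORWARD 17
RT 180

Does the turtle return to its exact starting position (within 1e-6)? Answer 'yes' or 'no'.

Answer: no

Derivation:
Executing turtle program step by step:
Start: pos=(0,0), heading=0, pen down
FD 16: (0,0) -> (16,0) [heading=0, draw]
FD 10: (16,0) -> (26,0) [heading=0, draw]
LT 135: heading 0 -> 135
REPEAT 3 [
  -- iteration 1/3 --
  BK 4: (26,0) -> (28.828,-2.828) [heading=135, draw]
  RT 180: heading 135 -> 315
  FD 17: (28.828,-2.828) -> (40.849,-14.849) [heading=315, draw]
  -- iteration 2/3 --
  BK 4: (40.849,-14.849) -> (38.021,-12.021) [heading=315, draw]
  RT 180: heading 315 -> 135
  FD 17: (38.021,-12.021) -> (26,0) [heading=135, draw]
  -- iteration 3/3 --
  BK 4: (26,0) -> (28.828,-2.828) [heading=135, draw]
  RT 180: heading 135 -> 315
  FD 17: (28.828,-2.828) -> (40.849,-14.849) [heading=315, draw]
]
RT 45: heading 315 -> 270
RT 180: heading 270 -> 90
FD 17: (40.849,-14.849) -> (40.849,2.151) [heading=90, draw]
RT 180: heading 90 -> 270
Final: pos=(40.849,2.151), heading=270, 9 segment(s) drawn

Start position: (0, 0)
Final position: (40.849, 2.151)
Distance = 40.906; >= 1e-6 -> NOT closed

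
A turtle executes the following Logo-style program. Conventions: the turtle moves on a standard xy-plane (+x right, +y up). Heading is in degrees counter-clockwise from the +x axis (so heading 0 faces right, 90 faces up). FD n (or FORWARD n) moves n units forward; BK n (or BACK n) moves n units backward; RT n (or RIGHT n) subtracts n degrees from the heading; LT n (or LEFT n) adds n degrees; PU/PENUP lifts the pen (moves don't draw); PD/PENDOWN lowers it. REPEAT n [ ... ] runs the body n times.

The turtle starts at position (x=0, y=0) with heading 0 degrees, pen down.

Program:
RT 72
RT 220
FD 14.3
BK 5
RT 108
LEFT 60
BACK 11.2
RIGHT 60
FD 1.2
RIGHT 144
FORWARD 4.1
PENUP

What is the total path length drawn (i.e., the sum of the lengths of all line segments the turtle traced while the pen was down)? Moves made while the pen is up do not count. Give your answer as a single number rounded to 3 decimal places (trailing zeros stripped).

Answer: 35.8

Derivation:
Executing turtle program step by step:
Start: pos=(0,0), heading=0, pen down
RT 72: heading 0 -> 288
RT 220: heading 288 -> 68
FD 14.3: (0,0) -> (5.357,13.259) [heading=68, draw]
BK 5: (5.357,13.259) -> (3.484,8.623) [heading=68, draw]
RT 108: heading 68 -> 320
LT 60: heading 320 -> 20
BK 11.2: (3.484,8.623) -> (-7.041,4.792) [heading=20, draw]
RT 60: heading 20 -> 320
FD 1.2: (-7.041,4.792) -> (-6.121,4.021) [heading=320, draw]
RT 144: heading 320 -> 176
FD 4.1: (-6.121,4.021) -> (-10.211,4.307) [heading=176, draw]
PU: pen up
Final: pos=(-10.211,4.307), heading=176, 5 segment(s) drawn

Segment lengths:
  seg 1: (0,0) -> (5.357,13.259), length = 14.3
  seg 2: (5.357,13.259) -> (3.484,8.623), length = 5
  seg 3: (3.484,8.623) -> (-7.041,4.792), length = 11.2
  seg 4: (-7.041,4.792) -> (-6.121,4.021), length = 1.2
  seg 5: (-6.121,4.021) -> (-10.211,4.307), length = 4.1
Total = 35.8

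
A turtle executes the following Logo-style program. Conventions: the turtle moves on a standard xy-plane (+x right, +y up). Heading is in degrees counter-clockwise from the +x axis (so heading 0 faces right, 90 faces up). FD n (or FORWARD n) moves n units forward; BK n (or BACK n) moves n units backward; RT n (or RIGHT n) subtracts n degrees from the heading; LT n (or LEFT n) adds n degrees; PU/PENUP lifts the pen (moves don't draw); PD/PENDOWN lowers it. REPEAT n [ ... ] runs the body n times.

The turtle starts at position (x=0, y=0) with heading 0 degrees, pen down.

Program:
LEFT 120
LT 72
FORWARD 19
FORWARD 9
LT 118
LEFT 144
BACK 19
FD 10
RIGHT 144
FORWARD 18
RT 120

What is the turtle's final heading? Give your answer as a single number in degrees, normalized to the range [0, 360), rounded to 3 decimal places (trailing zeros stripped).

Executing turtle program step by step:
Start: pos=(0,0), heading=0, pen down
LT 120: heading 0 -> 120
LT 72: heading 120 -> 192
FD 19: (0,0) -> (-18.585,-3.95) [heading=192, draw]
FD 9: (-18.585,-3.95) -> (-27.388,-5.822) [heading=192, draw]
LT 118: heading 192 -> 310
LT 144: heading 310 -> 94
BK 19: (-27.388,-5.822) -> (-26.063,-24.775) [heading=94, draw]
FD 10: (-26.063,-24.775) -> (-26.76,-14.8) [heading=94, draw]
RT 144: heading 94 -> 310
FD 18: (-26.76,-14.8) -> (-15.19,-28.588) [heading=310, draw]
RT 120: heading 310 -> 190
Final: pos=(-15.19,-28.588), heading=190, 5 segment(s) drawn

Answer: 190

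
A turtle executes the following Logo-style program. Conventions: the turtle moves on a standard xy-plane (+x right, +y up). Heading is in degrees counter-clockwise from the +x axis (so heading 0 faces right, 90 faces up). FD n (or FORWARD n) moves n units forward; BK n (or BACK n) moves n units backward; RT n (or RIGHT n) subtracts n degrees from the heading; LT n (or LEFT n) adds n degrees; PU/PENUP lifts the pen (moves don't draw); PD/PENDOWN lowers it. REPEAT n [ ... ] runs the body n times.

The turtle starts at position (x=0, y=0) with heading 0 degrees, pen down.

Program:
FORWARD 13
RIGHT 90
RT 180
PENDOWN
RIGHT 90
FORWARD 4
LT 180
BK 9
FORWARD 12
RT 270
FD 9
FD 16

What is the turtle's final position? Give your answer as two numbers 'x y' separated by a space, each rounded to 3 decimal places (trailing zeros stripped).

Answer: 14 -25

Derivation:
Executing turtle program step by step:
Start: pos=(0,0), heading=0, pen down
FD 13: (0,0) -> (13,0) [heading=0, draw]
RT 90: heading 0 -> 270
RT 180: heading 270 -> 90
PD: pen down
RT 90: heading 90 -> 0
FD 4: (13,0) -> (17,0) [heading=0, draw]
LT 180: heading 0 -> 180
BK 9: (17,0) -> (26,0) [heading=180, draw]
FD 12: (26,0) -> (14,0) [heading=180, draw]
RT 270: heading 180 -> 270
FD 9: (14,0) -> (14,-9) [heading=270, draw]
FD 16: (14,-9) -> (14,-25) [heading=270, draw]
Final: pos=(14,-25), heading=270, 6 segment(s) drawn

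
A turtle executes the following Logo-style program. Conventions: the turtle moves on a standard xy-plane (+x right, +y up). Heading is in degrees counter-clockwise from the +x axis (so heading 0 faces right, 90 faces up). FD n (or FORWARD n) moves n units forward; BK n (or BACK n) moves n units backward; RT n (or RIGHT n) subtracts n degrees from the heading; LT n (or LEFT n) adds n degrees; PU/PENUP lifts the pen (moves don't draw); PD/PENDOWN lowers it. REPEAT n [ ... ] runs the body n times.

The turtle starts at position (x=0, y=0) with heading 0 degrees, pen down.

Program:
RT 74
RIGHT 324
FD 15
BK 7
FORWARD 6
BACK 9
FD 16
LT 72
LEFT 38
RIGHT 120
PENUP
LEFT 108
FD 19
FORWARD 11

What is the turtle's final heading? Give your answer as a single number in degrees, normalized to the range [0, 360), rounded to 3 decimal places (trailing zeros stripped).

Answer: 60

Derivation:
Executing turtle program step by step:
Start: pos=(0,0), heading=0, pen down
RT 74: heading 0 -> 286
RT 324: heading 286 -> 322
FD 15: (0,0) -> (11.82,-9.235) [heading=322, draw]
BK 7: (11.82,-9.235) -> (6.304,-4.925) [heading=322, draw]
FD 6: (6.304,-4.925) -> (11.032,-8.619) [heading=322, draw]
BK 9: (11.032,-8.619) -> (3.94,-3.078) [heading=322, draw]
FD 16: (3.94,-3.078) -> (16.548,-12.929) [heading=322, draw]
LT 72: heading 322 -> 34
LT 38: heading 34 -> 72
RT 120: heading 72 -> 312
PU: pen up
LT 108: heading 312 -> 60
FD 19: (16.548,-12.929) -> (26.048,3.526) [heading=60, move]
FD 11: (26.048,3.526) -> (31.548,13.052) [heading=60, move]
Final: pos=(31.548,13.052), heading=60, 5 segment(s) drawn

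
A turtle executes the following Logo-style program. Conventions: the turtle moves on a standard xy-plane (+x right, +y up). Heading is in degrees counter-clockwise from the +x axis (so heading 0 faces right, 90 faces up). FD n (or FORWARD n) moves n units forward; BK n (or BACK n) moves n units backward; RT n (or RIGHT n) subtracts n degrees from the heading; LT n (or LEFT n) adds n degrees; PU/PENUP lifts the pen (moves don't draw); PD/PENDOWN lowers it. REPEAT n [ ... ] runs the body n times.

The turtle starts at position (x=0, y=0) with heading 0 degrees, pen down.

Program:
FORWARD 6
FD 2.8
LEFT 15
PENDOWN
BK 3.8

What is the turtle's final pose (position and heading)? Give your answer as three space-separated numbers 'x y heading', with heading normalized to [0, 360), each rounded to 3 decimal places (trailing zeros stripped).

Answer: 5.129 -0.984 15

Derivation:
Executing turtle program step by step:
Start: pos=(0,0), heading=0, pen down
FD 6: (0,0) -> (6,0) [heading=0, draw]
FD 2.8: (6,0) -> (8.8,0) [heading=0, draw]
LT 15: heading 0 -> 15
PD: pen down
BK 3.8: (8.8,0) -> (5.129,-0.984) [heading=15, draw]
Final: pos=(5.129,-0.984), heading=15, 3 segment(s) drawn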